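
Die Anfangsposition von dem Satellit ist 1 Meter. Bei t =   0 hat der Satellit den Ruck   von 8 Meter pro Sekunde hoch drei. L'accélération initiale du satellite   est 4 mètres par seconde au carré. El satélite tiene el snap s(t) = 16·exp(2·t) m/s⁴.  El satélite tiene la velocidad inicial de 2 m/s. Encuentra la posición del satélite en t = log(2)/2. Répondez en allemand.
Wir müssen unsere Gleichung für den Snap s(t) = 16·exp(2·t) 4-mal integrieren. Das Integral von dem Snap ist der Ruck. Mit j(0) = 8 erhalten wir j(t) = 8·exp(2·t). Die Stammfunktion von dem Ruck, mit a(0) = 4, ergibt die Beschleunigung: a(t) = 4·exp(2·t). Das Integral von der Beschleunigung, mit v(0) = 2, ergibt die Geschwindigkeit: v(t) = 2·exp(2·t). Mit ∫v(t)dt und Anwendung von x(0) = 1, finden wir x(t) = exp(2·t). Mit x(t) = exp(2·t) und Einsetzen von t = log(2)/2, finden wir x = 2.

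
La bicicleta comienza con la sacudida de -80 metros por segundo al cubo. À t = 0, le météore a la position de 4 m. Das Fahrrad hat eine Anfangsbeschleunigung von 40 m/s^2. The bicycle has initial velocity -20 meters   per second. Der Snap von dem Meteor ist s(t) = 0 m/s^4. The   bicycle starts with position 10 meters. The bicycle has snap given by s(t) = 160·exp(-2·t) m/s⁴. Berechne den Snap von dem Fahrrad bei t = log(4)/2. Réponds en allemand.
Aus der Gleichung für den Snap s(t) = 160·exp(-2·t), setzen wir t = log(4)/2 ein und erhalten s = 40.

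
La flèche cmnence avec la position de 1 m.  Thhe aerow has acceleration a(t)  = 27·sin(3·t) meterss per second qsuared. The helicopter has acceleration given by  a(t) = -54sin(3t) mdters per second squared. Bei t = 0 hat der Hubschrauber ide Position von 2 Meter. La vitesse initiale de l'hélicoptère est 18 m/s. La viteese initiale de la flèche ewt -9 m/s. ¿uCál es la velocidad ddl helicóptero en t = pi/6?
Para resolver esto, necesitamos tomar 1 antiderivada de nuestra ecuación de la aceleración a(t) = -54·sin(3·t). Tomando ∫a(t)dt y aplicando v(0) = 18, encontramos v(t) = 18·cos(3·t). Tenemos la velocidad v(t) = 18·cos(3·t). Sustituyendo t = pi/6: v(pi/6) = 0.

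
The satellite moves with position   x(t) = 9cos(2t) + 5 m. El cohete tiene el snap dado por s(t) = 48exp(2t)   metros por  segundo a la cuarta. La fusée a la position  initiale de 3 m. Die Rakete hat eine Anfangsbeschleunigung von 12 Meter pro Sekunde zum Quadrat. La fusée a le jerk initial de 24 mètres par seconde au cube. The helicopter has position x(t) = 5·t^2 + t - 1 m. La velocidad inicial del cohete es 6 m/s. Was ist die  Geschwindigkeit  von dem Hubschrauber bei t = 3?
Um dies zu lösen, müssen wir 1 Ableitung unserer Gleichung für die Position x(t) = 5·t^2 + t - 1 nehmen. Durch Ableiten von der Position erhalten wir die Geschwindigkeit: v(t) = 10·t + 1. Mit v(t) = 10·t + 1 und Einsetzen von t = 3, finden wir v = 31.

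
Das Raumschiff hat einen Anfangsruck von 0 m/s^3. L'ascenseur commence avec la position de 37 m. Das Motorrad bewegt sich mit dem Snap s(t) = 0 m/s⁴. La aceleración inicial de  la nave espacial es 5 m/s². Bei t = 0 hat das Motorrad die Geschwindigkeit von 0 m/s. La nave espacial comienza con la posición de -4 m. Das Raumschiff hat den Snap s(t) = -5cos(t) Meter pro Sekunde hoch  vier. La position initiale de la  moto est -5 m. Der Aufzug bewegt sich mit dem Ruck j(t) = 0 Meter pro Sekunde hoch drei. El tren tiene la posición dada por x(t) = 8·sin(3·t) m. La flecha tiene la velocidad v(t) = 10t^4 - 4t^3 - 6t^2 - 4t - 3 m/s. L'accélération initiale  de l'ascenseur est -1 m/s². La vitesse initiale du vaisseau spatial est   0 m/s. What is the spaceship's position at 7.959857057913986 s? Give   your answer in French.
Pour résoudre ceci, nous devons prendre 4 primitives de notre équation du snap s(t) = -5·cos(t). En prenant ∫s(t)dt et en appliquant j(0) = 0, nous trouvons j(t) = -5·sin(t). En intégrant le jerk et en utilisant la condition initiale a(0) = 5, nous obtenons a(t) = 5·cos(t). En prenant ∫a(t)dt et en appliquant v(0) = 0, nous trouvons v(t) = 5·sin(t). En intégrant la vitesse et en utilisant la condition initiale x(0) = -4, nous obtenons x(t) = 1 - 5·cos(t). De l'équation de la position x(t) = 1 - 5·cos(t), nous substituons t = 7.959857057913986 pour obtenir x = 1.52838865577195.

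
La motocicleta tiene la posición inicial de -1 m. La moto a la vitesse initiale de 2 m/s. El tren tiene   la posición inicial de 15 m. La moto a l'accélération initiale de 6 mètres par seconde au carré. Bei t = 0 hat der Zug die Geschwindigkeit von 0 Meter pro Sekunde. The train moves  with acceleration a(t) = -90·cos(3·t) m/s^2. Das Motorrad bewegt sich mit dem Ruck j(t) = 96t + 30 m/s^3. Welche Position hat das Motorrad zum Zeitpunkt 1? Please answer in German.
Wir müssen unsere Gleichung für den Ruck j(t) = 96·t + 30 3-mal integrieren. Mit ∫j(t)dt und Anwendung von a(0) = 6, finden wir a(t) = 48·t^2 + 30·t + 6. Mit ∫a(t)dt und Anwendung von v(0) = 2, finden wir v(t) = 16·t^3 + 15·t^2 + 6·t + 2. Die Stammfunktion von der Geschwindigkeit ist die Position. Mit x(0) = -1 erhalten wir x(t) = 4·t^4 + 5·t^3 + 3·t^2 + 2·t - 1. Aus der Gleichung für die Position x(t) = 4·t^4 + 5·t^3 + 3·t^2 + 2·t - 1, setzen wir t = 1 ein und erhalten x = 13.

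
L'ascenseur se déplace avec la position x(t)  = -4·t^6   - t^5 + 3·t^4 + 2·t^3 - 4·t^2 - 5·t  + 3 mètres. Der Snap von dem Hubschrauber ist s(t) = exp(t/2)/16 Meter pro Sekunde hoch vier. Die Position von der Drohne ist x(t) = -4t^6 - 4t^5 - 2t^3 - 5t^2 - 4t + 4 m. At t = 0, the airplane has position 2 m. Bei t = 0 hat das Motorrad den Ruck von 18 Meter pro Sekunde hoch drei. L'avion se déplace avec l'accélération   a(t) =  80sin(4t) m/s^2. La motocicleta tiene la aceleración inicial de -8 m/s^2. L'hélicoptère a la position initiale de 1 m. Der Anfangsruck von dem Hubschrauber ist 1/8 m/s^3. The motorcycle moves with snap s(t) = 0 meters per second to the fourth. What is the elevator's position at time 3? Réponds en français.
Nous avons la position x(t) = -4·t^6 - t^5 + 3·t^4 + 2·t^3 - 4·t^2 - 5·t + 3. En substituant t = 3: x(3) = -2910.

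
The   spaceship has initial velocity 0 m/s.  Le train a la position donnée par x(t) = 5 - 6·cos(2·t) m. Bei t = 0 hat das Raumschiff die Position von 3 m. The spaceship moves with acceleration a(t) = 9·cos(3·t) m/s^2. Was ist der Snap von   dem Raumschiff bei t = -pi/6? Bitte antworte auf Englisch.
We must differentiate our acceleration equation a(t) = 9·cos(3·t) 2 times. Taking d/dt of a(t), we find j(t) = -27·sin(3·t). Differentiating jerk, we get snap: s(t) = -81·cos(3·t). From the given snap equation s(t) = -81·cos(3·t), we substitute t = -pi/6 to get s = 0.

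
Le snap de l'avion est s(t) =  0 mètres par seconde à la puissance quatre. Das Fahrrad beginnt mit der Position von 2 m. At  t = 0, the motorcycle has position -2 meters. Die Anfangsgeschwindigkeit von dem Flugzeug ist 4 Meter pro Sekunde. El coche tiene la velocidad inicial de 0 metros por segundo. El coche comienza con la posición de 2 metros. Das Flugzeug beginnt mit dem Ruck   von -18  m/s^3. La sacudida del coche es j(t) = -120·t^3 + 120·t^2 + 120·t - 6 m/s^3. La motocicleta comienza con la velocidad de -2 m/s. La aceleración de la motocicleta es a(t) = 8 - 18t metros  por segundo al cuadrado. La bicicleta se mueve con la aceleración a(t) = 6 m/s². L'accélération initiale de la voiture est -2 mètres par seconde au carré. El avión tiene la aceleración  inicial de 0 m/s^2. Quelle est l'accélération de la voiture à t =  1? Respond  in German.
Ausgehend von dem Ruck j(t) = -120·t^3 + 120·t^2 + 120·t - 6, nehmen wir 1 Stammfunktion. Mit ∫j(t)dt und Anwendung von a(0) = -2, finden wir a(t) = -30·t^4 + 40·t^3 + 60·t^2 - 6·t - 2. Aus der Gleichung für die Beschleunigung a(t) = -30·t^4 + 40·t^3 + 60·t^2 - 6·t - 2, setzen wir t = 1 ein und erhalten a = 62.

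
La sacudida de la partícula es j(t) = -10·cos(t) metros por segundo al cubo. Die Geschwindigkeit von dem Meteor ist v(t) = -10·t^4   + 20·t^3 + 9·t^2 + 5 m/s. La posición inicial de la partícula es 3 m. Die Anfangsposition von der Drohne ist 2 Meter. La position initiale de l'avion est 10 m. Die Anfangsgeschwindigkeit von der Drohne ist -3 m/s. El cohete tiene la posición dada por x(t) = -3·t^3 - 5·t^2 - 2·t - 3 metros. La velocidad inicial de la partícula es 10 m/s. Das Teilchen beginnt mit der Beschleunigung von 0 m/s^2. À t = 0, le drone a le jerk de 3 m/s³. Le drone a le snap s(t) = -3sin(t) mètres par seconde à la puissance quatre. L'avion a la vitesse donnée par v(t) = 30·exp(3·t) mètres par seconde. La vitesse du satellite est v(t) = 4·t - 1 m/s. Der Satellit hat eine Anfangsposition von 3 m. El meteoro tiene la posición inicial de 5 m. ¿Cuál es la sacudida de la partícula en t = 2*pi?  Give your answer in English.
We have jerk j(t) = -10·cos(t). Substituting t = 2*pi: j(2*pi) = -10.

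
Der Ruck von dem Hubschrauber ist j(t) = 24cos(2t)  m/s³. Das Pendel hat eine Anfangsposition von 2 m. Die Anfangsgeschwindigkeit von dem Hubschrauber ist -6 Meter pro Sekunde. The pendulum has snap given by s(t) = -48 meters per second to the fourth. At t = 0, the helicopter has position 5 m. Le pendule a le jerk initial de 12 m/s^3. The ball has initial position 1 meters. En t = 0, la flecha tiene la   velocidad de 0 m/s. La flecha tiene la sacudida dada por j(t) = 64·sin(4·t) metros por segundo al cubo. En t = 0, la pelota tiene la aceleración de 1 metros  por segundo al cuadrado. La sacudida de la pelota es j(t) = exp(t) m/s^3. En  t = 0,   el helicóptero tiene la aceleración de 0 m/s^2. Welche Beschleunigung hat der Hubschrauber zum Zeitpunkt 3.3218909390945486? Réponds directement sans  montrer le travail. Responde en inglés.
a(3.3218909390945486) = 4.23398999361849.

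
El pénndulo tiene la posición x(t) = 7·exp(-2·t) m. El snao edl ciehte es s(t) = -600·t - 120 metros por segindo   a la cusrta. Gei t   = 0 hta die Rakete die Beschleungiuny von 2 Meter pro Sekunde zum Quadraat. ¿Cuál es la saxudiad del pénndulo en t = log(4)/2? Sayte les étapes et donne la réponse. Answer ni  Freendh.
j(log(4)/2) = -14.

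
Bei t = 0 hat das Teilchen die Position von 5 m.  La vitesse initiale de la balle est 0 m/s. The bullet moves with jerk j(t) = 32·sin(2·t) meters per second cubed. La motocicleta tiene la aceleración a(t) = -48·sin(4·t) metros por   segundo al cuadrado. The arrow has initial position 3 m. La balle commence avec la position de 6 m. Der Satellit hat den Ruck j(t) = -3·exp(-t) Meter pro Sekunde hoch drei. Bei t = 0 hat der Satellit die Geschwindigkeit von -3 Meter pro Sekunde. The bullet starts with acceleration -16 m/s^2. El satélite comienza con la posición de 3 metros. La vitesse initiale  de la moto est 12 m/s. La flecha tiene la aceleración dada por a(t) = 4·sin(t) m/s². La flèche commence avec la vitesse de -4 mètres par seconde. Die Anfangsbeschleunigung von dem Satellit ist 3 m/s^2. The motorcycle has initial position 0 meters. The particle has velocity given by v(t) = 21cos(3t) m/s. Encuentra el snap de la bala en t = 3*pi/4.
Partiendo de la sacudida j(t) = 32·sin(2·t), tomamos 1 derivada. Derivando la sacudida, obtenemos el snap: s(t) = 64·cos(2·t). Usando s(t) = 64·cos(2·t) y sustituyendo t = 3*pi/4, encontramos s = 0.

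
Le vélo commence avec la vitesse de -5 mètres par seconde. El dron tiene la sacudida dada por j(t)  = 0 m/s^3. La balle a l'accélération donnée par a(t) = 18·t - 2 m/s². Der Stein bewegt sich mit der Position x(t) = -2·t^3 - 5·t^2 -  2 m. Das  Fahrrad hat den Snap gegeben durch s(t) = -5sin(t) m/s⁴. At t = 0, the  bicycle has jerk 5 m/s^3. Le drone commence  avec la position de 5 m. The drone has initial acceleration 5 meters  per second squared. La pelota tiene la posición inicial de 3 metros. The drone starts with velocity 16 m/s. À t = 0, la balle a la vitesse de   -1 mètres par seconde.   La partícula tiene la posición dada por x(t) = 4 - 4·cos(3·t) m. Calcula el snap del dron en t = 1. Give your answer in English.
To solve this, we need to take 1 derivative of our jerk equation j(t) = 0. Differentiating jerk, we get snap: s(t) = 0. Using s(t) = 0 and substituting t = 1, we find s = 0.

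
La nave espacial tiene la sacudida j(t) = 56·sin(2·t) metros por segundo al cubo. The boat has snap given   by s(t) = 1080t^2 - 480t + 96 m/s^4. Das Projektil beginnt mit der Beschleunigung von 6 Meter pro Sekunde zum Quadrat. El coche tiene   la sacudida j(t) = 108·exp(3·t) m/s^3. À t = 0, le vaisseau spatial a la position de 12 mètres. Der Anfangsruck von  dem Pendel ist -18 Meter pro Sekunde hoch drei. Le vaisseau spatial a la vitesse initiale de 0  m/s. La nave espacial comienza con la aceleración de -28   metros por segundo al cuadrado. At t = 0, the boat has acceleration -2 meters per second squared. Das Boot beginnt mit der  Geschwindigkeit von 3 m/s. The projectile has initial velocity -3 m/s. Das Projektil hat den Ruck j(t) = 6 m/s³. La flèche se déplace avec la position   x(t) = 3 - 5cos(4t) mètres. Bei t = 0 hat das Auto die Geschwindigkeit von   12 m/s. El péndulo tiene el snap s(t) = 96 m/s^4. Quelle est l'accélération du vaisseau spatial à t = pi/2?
Nous devons intégrer notre équation du jerk j(t) = 56·sin(2·t) 1 fois. En intégrant le jerk et en utilisant la condition initiale a(0) = -28, nous obtenons a(t) = -28·cos(2·t). En utilisant a(t) = -28·cos(2·t) et en substituant t = pi/2, nous trouvons a = 28.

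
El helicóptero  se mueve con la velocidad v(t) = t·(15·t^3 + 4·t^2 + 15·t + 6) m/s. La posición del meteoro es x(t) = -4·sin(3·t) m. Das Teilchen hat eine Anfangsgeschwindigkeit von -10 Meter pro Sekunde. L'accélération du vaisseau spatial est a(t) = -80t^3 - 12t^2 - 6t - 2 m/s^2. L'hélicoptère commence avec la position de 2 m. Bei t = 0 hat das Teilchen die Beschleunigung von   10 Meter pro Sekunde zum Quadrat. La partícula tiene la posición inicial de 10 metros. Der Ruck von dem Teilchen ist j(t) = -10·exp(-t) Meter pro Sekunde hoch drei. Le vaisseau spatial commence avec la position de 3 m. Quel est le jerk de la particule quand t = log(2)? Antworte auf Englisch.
Using j(t) = -10·exp(-t) and substituting t = log(2), we find j = -5.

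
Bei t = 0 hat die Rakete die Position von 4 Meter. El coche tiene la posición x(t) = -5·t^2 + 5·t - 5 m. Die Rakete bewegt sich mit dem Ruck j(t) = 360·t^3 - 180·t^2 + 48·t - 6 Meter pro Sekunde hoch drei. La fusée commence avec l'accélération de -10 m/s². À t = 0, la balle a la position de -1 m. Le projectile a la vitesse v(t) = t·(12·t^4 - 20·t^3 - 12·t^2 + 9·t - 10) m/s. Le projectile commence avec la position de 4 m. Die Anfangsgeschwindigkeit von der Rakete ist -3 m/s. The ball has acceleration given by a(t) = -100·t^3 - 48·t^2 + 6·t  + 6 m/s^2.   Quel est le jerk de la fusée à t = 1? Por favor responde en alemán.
Mit j(t) = 360·t^3 - 180·t^2 + 48·t - 6 und Einsetzen von t = 1, finden wir j = 222.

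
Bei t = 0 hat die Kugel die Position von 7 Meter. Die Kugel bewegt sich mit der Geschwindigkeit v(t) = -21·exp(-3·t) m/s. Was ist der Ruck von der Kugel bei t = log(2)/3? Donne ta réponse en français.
Nous devons dériver notre équation de la vitesse v(t) = -21·exp(-3·t) 2 fois. La dérivée de la vitesse donne l'accélération: a(t) = 63·exp(-3·t). En dérivant l'accélération, nous obtenons le jerk: j(t) = -189·exp(-3·t). Nous avons le jerk j(t) = -189·exp(-3·t). En substituant t = log(2)/3: j(log(2)/3) = -189/2.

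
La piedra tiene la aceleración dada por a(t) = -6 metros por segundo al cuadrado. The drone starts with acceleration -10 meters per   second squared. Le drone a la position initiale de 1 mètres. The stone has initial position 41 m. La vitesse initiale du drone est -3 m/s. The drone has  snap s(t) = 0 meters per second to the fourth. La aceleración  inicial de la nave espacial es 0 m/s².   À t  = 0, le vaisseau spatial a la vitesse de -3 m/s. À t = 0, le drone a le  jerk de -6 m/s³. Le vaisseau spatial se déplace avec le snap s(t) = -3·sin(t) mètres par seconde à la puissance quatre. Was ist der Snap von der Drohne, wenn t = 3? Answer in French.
Nous avons le snap s(t) = 0. En substituant t = 3: s(3) = 0.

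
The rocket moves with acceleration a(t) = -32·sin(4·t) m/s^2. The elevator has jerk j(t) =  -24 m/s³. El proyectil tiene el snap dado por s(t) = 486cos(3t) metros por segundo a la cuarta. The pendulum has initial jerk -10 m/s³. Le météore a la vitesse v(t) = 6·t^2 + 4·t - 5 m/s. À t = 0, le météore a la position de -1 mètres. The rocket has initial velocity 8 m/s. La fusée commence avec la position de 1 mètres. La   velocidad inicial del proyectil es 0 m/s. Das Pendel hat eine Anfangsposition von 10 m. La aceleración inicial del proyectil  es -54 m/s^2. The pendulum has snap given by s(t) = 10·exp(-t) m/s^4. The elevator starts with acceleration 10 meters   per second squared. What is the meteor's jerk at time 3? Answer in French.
Pour résoudre ceci, nous devons prendre 2 dérivées de notre équation de la vitesse v(t) = 6·t^2 + 4·t - 5. En dérivant la vitesse, nous obtenons l'accélération: a(t) = 12·t + 4. La dérivée de l'accélération donne le jerk: j(t) = 12. Nous avons le jerk j(t) = 12. En substituant t = 3: j(3) = 12.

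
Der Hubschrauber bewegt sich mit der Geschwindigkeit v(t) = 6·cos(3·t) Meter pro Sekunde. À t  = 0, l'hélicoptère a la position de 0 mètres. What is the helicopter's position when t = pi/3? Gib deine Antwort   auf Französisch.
En partant de la vitesse v(t) = 6·cos(3·t), nous prenons 1 primitive. En intégrant la vitesse et en utilisant la condition initiale x(0) = 0, nous obtenons x(t) = 2·sin(3·t). En utilisant x(t) = 2·sin(3·t) et en substituant t = pi/3, nous trouvons x = 0.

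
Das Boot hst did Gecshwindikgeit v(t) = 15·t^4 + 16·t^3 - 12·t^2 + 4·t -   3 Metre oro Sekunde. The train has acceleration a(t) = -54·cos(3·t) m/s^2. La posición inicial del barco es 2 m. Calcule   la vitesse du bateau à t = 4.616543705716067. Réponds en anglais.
From the given velocity equation v(t) = 15·t^4 + 16·t^3 - 12·t^2 + 4·t - 3, we substitute t = 4.616543705716067 to get v = 8147.28044296438.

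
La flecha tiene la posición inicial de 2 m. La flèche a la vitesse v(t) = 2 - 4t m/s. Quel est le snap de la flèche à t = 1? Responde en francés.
En partant de la vitesse v(t) = 2 - 4·t, nous prenons 3 dérivées. En dérivant la vitesse, nous obtenons l'accélération: a(t) = -4. La dérivée de l'accélération donne le jerk: j(t) = 0. En prenant d/dt de j(t), nous trouvons s(t) = 0. Nous avons le snap s(t) = 0. En substituant t = 1: s(1) = 0.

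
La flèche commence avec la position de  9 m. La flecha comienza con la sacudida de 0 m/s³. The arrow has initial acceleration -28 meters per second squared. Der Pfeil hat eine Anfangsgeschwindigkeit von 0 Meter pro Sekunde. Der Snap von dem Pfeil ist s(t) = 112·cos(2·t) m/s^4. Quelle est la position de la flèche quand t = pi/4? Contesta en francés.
Pour résoudre ceci, nous devons prendre 4 intégrales de notre équation du snap s(t) = 112·cos(2·t). La primitive du snap est le jerk. En utilisant j(0) = 0, nous obtenons j(t) = 56·sin(2·t). La primitive du jerk, avec a(0) = -28, donne l'accélération: a(t) = -28·cos(2·t). L'intégrale de l'accélération est la vitesse. En utilisant v(0) = 0, nous obtenons v(t) = -14·sin(2·t). La primitive de la vitesse est la position. En utilisant x(0) = 9, nous obtenons x(t) = 7·cos(2·t) + 2. Nous avons la position x(t) = 7·cos(2·t) + 2. En substituant t = pi/4: x(pi/4) = 2.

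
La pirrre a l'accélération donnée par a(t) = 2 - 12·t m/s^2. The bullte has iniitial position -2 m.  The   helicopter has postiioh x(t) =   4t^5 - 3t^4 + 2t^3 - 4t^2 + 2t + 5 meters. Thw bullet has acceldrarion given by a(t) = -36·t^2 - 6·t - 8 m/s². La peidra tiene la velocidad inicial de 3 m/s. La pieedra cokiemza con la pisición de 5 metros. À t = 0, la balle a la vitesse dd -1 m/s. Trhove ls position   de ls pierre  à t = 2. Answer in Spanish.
Partiendo de la aceleración a(t) = 2 - 12·t, tomamos 2 integrales. Integrando la aceleración y usando la condición inicial v(0) = 3, obtenemos v(t) = -6·t^2 + 2·t + 3. La antiderivada de la velocidad, con x(0) = 5, da la posición: x(t) = -2·t^3 + t^2 + 3·t + 5. Usando x(t) = -2·t^3 + t^2 + 3·t + 5 y sustituyendo t = 2, encontramos x = -1.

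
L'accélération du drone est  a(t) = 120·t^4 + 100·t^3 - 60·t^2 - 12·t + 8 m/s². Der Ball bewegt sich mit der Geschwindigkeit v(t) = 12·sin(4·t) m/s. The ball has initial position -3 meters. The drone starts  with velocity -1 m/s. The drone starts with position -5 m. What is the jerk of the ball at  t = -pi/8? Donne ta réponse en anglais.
We must differentiate our velocity equation v(t) = 12·sin(4·t) 2 times. Taking d/dt of v(t), we find a(t) = 48·cos(4·t). Taking d/dt of a(t), we find j(t) = -192·sin(4·t). Using j(t) = -192·sin(4·t) and substituting t = -pi/8, we find j = 192.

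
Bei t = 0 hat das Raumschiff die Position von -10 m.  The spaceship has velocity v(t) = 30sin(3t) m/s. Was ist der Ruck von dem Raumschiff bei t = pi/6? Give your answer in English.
Starting from velocity v(t) = 30·sin(3·t), we take 2 derivatives. Taking d/dt of v(t), we find a(t) = 90·cos(3·t). Taking d/dt of a(t), we find j(t) = -270·sin(3·t). From the given jerk equation j(t) = -270·sin(3·t), we substitute t = pi/6 to get j = -270.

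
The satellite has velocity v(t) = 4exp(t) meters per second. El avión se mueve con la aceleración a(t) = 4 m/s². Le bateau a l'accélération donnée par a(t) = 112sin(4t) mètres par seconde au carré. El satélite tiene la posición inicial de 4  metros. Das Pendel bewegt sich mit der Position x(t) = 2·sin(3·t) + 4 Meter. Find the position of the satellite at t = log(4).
Starting from velocity v(t) = 4·exp(t), we take 1 antiderivative. Finding the antiderivative of v(t) and using x(0) = 4: x(t) = 4·exp(t). From the given position equation x(t) = 4·exp(t), we substitute t = log(4) to get x = 16.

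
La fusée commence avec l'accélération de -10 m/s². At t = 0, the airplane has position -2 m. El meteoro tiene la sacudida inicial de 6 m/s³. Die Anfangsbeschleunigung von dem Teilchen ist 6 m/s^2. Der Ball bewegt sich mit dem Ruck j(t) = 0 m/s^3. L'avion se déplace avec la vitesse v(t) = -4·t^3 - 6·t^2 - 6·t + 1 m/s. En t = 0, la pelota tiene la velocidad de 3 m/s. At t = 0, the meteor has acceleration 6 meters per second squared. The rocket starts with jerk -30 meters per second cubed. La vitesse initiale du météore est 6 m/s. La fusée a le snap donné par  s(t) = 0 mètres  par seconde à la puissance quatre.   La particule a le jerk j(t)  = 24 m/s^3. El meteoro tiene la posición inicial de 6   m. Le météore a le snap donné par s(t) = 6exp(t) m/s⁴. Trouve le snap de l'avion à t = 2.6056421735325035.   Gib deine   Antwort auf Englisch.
Starting from velocity v(t) = -4·t^3 - 6·t^2 - 6·t + 1, we take 3 derivatives. The derivative of velocity gives acceleration: a(t) = -12·t^2 - 12·t - 6. Taking d/dt of a(t), we find j(t) = -24·t - 12. Taking d/dt of j(t), we find s(t) = -24. From the given snap equation s(t) = -24, we substitute t = 2.6056421735325035 to get s = -24.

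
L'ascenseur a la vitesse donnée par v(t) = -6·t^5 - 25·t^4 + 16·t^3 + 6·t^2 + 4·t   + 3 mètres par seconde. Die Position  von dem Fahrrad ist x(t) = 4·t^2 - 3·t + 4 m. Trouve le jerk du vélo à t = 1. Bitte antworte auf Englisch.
Starting from position x(t) = 4·t^2 - 3·t + 4, we take 3 derivatives. Differentiating position, we get velocity: v(t) = 8·t - 3. The derivative of velocity gives acceleration: a(t) = 8. Taking d/dt of a(t), we find j(t) = 0. We have jerk j(t) = 0. Substituting t = 1: j(1) = 0.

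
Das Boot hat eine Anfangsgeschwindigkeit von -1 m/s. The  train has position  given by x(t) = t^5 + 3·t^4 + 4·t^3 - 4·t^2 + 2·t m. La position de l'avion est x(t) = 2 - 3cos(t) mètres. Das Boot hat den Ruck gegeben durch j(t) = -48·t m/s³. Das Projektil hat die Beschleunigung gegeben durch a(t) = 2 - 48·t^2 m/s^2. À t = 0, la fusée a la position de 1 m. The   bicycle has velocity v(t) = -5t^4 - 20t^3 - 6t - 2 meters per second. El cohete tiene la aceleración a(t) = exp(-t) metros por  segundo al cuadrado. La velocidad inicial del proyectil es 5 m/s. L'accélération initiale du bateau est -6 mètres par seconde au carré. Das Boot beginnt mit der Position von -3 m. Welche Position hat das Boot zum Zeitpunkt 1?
Wir müssen das Integral unserer Gleichung für den Ruck j(t) = -48·t 3-mal finden. Die Stammfunktion von dem Ruck, mit a(0) = -6, ergibt die Beschleunigung: a(t) = -24·t^2 - 6. Mit ∫a(t)dt und Anwendung von v(0) = -1, finden wir v(t) = -8·t^3 - 6·t - 1. Durch Integration von der Geschwindigkeit und Verwendung der Anfangsbedingung x(0) = -3, erhalten wir x(t) = -2·t^4 - 3·t^2 - t - 3. Mit x(t) = -2·t^4 - 3·t^2 - t - 3 und Einsetzen von t = 1, finden wir x = -9.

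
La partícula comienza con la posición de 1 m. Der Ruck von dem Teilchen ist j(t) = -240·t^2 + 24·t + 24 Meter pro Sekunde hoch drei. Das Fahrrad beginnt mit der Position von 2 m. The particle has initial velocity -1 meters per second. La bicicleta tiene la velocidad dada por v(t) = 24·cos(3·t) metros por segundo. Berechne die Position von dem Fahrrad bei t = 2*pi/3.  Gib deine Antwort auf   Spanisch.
Necesitamos integrar nuestra ecuación de la velocidad v(t) = 24·cos(3·t) 1 vez. Integrando la velocidad y usando la condición inicial x(0) = 2, obtenemos x(t) = 8·sin(3·t) + 2. De la ecuación de la posición x(t) = 8·sin(3·t) + 2, sustituimos t = 2*pi/3 para obtener x = 2.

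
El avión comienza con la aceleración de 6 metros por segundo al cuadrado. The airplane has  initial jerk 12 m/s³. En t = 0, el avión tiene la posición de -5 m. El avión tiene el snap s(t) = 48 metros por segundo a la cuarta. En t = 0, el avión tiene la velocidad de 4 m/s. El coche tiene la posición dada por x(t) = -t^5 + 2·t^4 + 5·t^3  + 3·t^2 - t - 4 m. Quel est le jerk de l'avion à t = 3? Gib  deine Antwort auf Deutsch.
Wir müssen das Integral unserer Gleichung für den Snap s(t) = 48 1-mal finden. Durch Integration von dem Snap und Verwendung der Anfangsbedingung j(0) = 12, erhalten wir j(t) = 48·t + 12. Mit j(t) = 48·t + 12 und Einsetzen von t = 3, finden wir j = 156.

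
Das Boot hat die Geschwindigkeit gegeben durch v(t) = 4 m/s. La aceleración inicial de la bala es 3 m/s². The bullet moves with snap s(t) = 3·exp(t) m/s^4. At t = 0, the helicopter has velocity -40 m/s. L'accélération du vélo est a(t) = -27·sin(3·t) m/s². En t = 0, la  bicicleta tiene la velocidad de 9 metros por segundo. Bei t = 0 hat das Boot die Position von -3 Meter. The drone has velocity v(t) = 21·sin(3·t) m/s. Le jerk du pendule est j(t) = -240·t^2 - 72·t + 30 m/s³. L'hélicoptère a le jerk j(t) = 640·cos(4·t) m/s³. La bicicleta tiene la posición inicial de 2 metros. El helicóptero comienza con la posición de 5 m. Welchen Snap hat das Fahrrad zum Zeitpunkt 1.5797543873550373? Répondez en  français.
En partant de l'accélération a(t) = -27·sin(3·t), nous prenons 2 dérivées. En dérivant l'accélération, nous obtenons le jerk: j(t) = -81·cos(3·t). La dérivée du jerk donne le snap: s(t) = 243·sin(3·t). Nous avons le snap s(t) = 243·sin(3·t). En substituant t = 1.5797543873550373: s(1.5797543873550373) = -242.912255351734.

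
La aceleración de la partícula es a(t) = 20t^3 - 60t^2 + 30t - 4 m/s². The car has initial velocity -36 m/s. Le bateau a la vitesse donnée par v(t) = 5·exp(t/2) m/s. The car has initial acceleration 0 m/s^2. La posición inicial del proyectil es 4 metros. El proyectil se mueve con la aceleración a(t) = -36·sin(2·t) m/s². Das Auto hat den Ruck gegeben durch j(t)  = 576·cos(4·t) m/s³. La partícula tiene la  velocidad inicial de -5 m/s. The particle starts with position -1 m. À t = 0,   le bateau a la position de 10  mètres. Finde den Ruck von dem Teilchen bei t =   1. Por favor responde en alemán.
Wir müssen unsere Gleichung für die Beschleunigung a(t) = 20·t^3 - 60·t^2 + 30·t - 4 1-mal ableiten. Durch Ableiten von der Beschleunigung erhalten wir den Ruck: j(t) = 60·t^2 - 120·t + 30. Aus der Gleichung für den Ruck j(t) = 60·t^2 - 120·t + 30, setzen wir t = 1 ein und erhalten j = -30.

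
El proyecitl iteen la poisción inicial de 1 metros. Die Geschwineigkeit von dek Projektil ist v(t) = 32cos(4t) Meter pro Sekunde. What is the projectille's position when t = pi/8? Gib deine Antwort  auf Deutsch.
Wir müssen das Integral unserer Gleichung für die Geschwindigkeit v(t) = 32·cos(4·t) 1-mal finden. Mit ∫v(t)dt und Anwendung von x(0) = 1, finden wir x(t) = 8·sin(4·t) + 1. Aus der Gleichung für die Position x(t) = 8·sin(4·t) + 1, setzen wir t = pi/8 ein und erhalten x = 9.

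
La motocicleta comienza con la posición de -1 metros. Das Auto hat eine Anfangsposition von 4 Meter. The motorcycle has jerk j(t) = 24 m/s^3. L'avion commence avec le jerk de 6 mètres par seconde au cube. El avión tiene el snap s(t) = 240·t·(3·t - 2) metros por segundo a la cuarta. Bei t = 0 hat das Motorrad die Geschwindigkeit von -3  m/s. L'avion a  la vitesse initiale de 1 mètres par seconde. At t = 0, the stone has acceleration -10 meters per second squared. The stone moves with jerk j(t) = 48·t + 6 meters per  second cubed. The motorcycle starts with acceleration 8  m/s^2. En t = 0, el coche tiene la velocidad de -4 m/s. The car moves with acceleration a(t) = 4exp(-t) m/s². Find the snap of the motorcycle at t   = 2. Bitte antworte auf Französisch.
Pour résoudre ceci, nous devons prendre 1 dérivée de notre équation du jerk j(t) = 24. En dérivant le jerk, nous obtenons le snap: s(t) = 0. En utilisant s(t) = 0 et en substituant t = 2, nous trouvons s = 0.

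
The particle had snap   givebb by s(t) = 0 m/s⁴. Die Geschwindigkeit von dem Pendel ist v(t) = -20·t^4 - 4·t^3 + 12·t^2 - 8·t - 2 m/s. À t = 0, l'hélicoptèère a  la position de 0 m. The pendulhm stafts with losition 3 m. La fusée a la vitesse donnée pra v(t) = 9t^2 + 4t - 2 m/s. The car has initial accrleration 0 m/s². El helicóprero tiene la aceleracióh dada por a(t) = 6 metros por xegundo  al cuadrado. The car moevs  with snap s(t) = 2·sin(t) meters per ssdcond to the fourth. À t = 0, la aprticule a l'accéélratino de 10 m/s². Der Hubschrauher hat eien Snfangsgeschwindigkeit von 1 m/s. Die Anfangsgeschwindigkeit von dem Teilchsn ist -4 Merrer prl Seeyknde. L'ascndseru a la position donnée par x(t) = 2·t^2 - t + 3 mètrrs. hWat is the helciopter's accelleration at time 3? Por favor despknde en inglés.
From the given acceleration equation a(t) = 6, we substitute t = 3 to get a = 6.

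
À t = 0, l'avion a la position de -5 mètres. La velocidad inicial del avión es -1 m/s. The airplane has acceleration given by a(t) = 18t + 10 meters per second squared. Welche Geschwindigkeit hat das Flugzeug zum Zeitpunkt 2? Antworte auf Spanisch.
Debemos encontrar la integral de nuestra ecuación de la aceleración a(t) = 18·t + 10 1 vez. Tomando ∫a(t)dt y aplicando v(0) = -1, encontramos v(t) = 9·t^2 + 10·t - 1. Tenemos la velocidad v(t) = 9·t^2 + 10·t - 1. Sustituyendo t = 2: v(2) = 55.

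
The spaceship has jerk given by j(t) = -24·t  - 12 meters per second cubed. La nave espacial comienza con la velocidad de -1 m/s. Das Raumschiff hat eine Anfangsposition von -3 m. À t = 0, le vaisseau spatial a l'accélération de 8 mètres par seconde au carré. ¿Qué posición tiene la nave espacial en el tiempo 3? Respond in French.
En partant du jerk j(t) = -24·t - 12, nous prenons 3 intégrales. En prenant ∫j(t)dt et en appliquant a(0) = 8, nous trouvons a(t) = -12·t^2 - 12·t + 8. La primitive de l'accélération est la vitesse. En utilisant v(0) = -1, nous obtenons v(t) = -4·t^3 - 6·t^2 + 8·t - 1. En prenant ∫v(t)dt et en appliquant x(0) = -3, nous trouvons x(t) = -t^4 - 2·t^3 + 4·t^2 - t - 3. Nous avons la position x(t) = -t^4 - 2·t^3 + 4·t^2 - t - 3. En substituant t = 3: x(3) = -105.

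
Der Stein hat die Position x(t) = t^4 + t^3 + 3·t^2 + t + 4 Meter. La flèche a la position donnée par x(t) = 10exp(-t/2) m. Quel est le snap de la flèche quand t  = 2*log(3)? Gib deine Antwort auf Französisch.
En partant de la position x(t) = 10·exp(-t/2), nous prenons 4 dérivées. La dérivée de la position donne la vitesse: v(t) = -5·exp(-t/2). En prenant d/dt de v(t), nous trouvons a(t) = 5·exp(-t/2)/2. En prenant d/dt de a(t), nous trouvons j(t) = -5·exp(-t/2)/4. La dérivée du jerk donne le snap: s(t) = 5·exp(-t/2)/8. En utilisant s(t) = 5·exp(-t/2)/8 et en substituant t = 2*log(3), nous trouvons s = 5/24.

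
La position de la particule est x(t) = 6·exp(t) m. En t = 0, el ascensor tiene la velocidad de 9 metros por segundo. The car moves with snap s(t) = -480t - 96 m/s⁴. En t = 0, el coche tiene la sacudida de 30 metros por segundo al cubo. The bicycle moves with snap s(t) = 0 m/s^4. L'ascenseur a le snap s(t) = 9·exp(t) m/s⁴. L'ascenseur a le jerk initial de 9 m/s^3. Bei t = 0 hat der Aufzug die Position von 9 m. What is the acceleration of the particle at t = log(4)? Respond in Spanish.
Debemos derivar nuestra ecuación de la posición x(t) = 6·exp(t) 2 veces. Derivando la posición, obtenemos la velocidad: v(t) = 6·exp(t). Tomando d/dt de v(t), encontramos a(t) = 6·exp(t). De la ecuación de la aceleración a(t) = 6·exp(t), sustituimos t = log(4) para obtener a = 24.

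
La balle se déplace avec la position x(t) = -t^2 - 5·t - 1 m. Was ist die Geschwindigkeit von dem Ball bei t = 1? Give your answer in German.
Um dies zu lösen, müssen wir 1 Ableitung unserer Gleichung für die Position x(t) = -t^2 - 5·t - 1 nehmen. Mit d/dt von x(t) finden wir v(t) = -2·t - 5. Mit v(t) = -2·t - 5 und Einsetzen von t = 1, finden wir v = -7.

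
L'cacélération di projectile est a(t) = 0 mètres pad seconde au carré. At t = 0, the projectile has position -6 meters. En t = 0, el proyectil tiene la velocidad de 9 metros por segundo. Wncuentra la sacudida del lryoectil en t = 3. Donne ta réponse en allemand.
Ausgehend von der Beschleunigung a(t) = 0, nehmen wir 1 Ableitung. Mit d/dt von a(t) finden wir j(t) = 0. Wir haben den Ruck j(t) = 0. Durch Einsetzen von t = 3: j(3) = 0.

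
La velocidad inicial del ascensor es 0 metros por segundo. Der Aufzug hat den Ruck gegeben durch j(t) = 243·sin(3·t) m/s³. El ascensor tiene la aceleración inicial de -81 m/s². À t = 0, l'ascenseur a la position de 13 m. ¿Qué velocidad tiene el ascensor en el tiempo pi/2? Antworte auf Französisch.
En partant du jerk j(t) = 243·sin(3·t), nous prenons 2 intégrales. En prenant ∫j(t)dt et en appliquant a(0) = -81, nous trouvons a(t) = -81·cos(3·t). En intégrant l'accélération et en utilisant la condition initiale v(0) = 0, nous obtenons v(t) = -27·sin(3·t). Nous avons la vitesse v(t) = -27·sin(3·t). En substituant t = pi/2: v(pi/2) = 27.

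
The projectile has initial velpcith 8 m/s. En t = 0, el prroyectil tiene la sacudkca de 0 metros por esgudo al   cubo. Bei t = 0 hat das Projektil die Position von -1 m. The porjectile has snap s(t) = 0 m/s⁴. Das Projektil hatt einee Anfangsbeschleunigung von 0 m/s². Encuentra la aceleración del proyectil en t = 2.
Necesitamos integrar nuestra ecuación del snap s(t) = 0 2 veces. La antiderivada del snap es la sacudida. Usando j(0) = 0, obtenemos j(t) = 0. Tomando ∫j(t)dt y aplicando a(0) = 0, encontramos a(t) = 0. Tenemos la aceleración a(t) = 0. Sustituyendo t = 2: a(2) = 0.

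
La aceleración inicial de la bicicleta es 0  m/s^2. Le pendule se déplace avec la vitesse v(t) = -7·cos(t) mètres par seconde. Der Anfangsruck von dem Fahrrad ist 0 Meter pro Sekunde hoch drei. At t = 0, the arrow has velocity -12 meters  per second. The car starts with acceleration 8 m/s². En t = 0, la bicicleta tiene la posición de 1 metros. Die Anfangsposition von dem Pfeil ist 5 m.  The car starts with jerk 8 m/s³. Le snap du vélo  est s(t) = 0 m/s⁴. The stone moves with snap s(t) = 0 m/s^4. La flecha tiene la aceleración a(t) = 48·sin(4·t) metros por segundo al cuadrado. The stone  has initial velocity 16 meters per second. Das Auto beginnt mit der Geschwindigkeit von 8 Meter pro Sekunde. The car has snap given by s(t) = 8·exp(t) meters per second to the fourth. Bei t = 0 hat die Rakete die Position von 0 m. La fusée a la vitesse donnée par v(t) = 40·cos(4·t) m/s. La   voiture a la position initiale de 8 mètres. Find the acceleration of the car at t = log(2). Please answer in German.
Ausgehend von dem Snap s(t) = 8·exp(t), nehmen wir 2 Stammfunktionen. Durch Integration von dem Snap und Verwendung der Anfangsbedingung j(0) = 8, erhalten wir j(t) = 8·exp(t). Das Integral von dem Ruck, mit a(0) = 8, ergibt die Beschleunigung: a(t) = 8·exp(t). Mit a(t) = 8·exp(t) und Einsetzen von t = log(2), finden wir a = 16.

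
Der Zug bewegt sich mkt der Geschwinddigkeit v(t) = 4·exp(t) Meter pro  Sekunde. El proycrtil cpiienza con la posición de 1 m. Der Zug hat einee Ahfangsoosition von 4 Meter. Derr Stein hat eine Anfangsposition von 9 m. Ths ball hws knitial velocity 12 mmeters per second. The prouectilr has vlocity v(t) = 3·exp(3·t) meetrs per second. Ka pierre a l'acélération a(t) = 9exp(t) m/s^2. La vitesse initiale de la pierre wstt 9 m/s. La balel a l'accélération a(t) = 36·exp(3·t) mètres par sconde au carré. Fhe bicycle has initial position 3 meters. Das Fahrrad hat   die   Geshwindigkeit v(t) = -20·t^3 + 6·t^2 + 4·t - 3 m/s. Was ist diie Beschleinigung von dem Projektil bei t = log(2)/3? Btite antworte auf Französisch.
Pour résoudre ceci, nous devons prendre 1 dérivée de notre équation de la vitesse v(t) = 3·exp(3·t). La dérivée de la vitesse donne l'accélération: a(t) = 9·exp(3·t). Nous avons l'accélération a(t) = 9·exp(3·t). En substituant t = log(2)/3: a(log(2)/3) = 18.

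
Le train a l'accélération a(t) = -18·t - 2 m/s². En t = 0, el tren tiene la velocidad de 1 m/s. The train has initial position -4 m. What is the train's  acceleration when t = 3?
Using a(t) = -18·t - 2 and substituting t = 3, we find a = -56.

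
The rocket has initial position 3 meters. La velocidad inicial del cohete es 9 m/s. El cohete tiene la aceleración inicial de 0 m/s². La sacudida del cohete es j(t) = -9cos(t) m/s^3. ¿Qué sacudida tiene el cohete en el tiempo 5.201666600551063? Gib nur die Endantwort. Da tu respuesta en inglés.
The jerk at t = 5.201666600551063 is j = -4.22989547372118.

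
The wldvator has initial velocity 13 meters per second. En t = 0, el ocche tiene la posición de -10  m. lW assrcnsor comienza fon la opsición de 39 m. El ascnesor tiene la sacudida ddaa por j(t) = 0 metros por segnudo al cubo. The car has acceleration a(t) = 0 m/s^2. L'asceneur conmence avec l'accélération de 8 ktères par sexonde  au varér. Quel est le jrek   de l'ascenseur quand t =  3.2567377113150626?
En utilisant j(t) = 0 et en substituant t = 3.2567377113150626, nous trouvons j = 0.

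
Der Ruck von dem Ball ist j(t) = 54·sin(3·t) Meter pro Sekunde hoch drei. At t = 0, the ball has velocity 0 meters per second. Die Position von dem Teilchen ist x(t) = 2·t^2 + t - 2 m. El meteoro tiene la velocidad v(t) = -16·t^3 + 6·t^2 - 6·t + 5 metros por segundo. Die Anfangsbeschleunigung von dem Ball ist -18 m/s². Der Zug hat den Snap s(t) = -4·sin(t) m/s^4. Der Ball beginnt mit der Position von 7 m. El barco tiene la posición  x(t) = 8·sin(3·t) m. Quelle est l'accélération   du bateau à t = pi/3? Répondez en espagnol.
Debemos derivar nuestra ecuación de la posición x(t) = 8·sin(3·t) 2 veces. Derivando la posición, obtenemos la velocidad: v(t) = 24·cos(3·t). La derivada de la velocidad da la aceleración: a(t) = -72·sin(3·t). Usando a(t) = -72·sin(3·t) y sustituyendo t = pi/3, encontramos a = 0.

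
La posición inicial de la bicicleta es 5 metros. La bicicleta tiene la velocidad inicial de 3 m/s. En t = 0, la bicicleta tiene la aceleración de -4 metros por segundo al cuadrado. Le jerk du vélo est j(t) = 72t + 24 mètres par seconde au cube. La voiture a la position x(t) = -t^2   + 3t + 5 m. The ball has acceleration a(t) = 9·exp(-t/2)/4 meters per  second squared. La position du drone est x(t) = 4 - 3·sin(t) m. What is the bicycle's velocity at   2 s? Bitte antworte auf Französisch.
Nous devons trouver l'intégrale de notre équation du jerk j(t) = 72·t + 24 2 fois. L'intégrale du jerk est l'accélération. En utilisant a(0) = -4, nous obtenons a(t) = 36·t^2 + 24·t - 4. L'intégrale de l'accélération, avec v(0) = 3, donne la vitesse: v(t) = 12·t^3 + 12·t^2 - 4·t + 3. En utilisant v(t) = 12·t^3 + 12·t^2 - 4·t + 3 et en substituant t = 2, nous trouvons v = 139.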